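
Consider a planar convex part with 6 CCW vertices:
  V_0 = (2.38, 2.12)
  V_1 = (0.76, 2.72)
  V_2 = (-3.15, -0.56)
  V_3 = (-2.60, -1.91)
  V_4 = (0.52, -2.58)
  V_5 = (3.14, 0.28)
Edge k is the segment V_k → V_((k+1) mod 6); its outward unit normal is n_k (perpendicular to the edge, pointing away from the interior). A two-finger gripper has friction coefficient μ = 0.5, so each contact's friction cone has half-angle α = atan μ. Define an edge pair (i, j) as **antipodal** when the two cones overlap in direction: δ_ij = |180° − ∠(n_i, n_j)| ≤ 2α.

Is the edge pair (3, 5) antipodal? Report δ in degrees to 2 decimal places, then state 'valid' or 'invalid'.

δ = 55.44°, invalid

α = atan 0.5 = 26.57°;  2α = 53.13°
edge 3: e_3 = (+3.12, -0.67);  n_3 = (-0.2100, -0.9777)
edge 5: e_5 = (-0.76, +1.84);  n_5 = (+0.9243, +0.3818)
∠(n_3, n_5) = 124.56°
δ = |180° − 124.56°| = 55.44°
55.44° > 2α = 53.13°  →  invalid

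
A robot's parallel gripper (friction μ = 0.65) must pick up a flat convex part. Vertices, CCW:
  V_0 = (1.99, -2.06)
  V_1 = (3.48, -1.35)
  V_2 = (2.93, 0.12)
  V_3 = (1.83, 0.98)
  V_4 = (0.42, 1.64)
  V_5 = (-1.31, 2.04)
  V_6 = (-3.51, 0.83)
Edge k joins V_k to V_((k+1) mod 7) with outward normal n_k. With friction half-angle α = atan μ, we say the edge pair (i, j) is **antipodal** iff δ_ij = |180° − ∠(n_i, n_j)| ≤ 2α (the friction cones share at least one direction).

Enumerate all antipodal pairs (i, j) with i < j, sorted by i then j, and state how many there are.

α = atan 0.65 = 33.02°;  2α = 66.05°
n_0 = (+0.4302, -0.9027)
n_1 = (+0.9366, +0.3504)
n_2 = (+0.6159, +0.7878)
n_3 = (+0.4239, +0.9057)
n_4 = (+0.2253, +0.9743)
n_5 = (-0.4819, +0.8762)
n_6 = (-0.4651, -0.8852)
  (0,1): δ = 94.96°  ·
  (0,2): δ = 63.50°  ✓
  (0,3): δ = 50.56°  ✓
  (0,4): δ = 38.50°  ✓
  (0,5): δ = 3.33°  ✓
  (0,6): δ = 126.80°  ·
  (1,2): δ = 148.53°  ·
  (1,3): δ = 135.60°  ·
  (1,4): δ = 123.53°  ·
  (1,5): δ = 81.70°  ·
  (1,6): δ = 41.77°  ✓
  (2,3): δ = 167.06°  ·
  (2,4): δ = 155.00°  ·
  (2,5): δ = 113.17°  ·
  (2,6): δ = 10.30°  ✓
  (3,4): δ = 167.94°  ·
  (3,5): δ = 126.11°  ·
  (3,6): δ = 2.64°  ✓
  (4,5): δ = 138.17°  ·
  (4,6): δ = 14.70°  ✓
  (5,6): δ = 56.53°  ✓
antipodal pairs: 9

count = 9; pairs: (0,2), (0,3), (0,4), (0,5), (1,6), (2,6), (3,6), (4,6), (5,6)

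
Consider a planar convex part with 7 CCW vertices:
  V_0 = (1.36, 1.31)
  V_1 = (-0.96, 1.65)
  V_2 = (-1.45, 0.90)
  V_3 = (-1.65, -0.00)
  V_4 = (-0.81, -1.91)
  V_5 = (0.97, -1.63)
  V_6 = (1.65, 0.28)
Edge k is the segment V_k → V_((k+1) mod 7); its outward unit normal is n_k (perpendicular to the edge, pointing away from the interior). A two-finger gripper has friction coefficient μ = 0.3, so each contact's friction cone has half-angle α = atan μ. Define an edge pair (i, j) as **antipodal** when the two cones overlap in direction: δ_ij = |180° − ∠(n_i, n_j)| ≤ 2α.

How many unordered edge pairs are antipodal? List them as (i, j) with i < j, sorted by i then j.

count = 5; pairs: (0,4), (1,5), (2,5), (2,6), (3,6)

α = atan 0.3 = 16.70°;  2α = 33.40°
n_0 = (+0.1450, +0.9894)
n_1 = (-0.8372, +0.5469)
n_2 = (-0.9762, +0.2169)
n_3 = (-0.9154, -0.4026)
n_4 = (+0.1554, -0.9879)
n_5 = (+0.9421, -0.3354)
n_6 = (+0.9626, +0.2710)
  (0,1): δ = 114.82°  ·
  (0,2): δ = 94.19°  ·
  (0,3): δ = 57.92°  ·
  (0,4): δ = 17.28°  ✓
  (0,5): δ = 78.74°  ·
  (0,6): δ = 114.06°  ·
  (1,2): δ = 159.37°  ·
  (1,3): δ = 123.10°  ·
  (1,4): δ = 47.90°  ·
  (1,5): δ = 13.56°  ✓
  (1,6): δ = 48.88°  ·
  (2,3): δ = 143.73°  ·
  (2,4): δ = 68.53°  ·
  (2,5): δ = 7.07°  ✓
  (2,6): δ = 28.25°  ✓
  (3,4): δ = 104.80°  ·
  (3,5): δ = 43.34°  ·
  (3,6): δ = 8.01°  ✓
  (4,5): δ = 118.54°  ·
  (4,6): δ = 83.21°  ·
  (5,6): δ = 144.68°  ·
antipodal pairs: 5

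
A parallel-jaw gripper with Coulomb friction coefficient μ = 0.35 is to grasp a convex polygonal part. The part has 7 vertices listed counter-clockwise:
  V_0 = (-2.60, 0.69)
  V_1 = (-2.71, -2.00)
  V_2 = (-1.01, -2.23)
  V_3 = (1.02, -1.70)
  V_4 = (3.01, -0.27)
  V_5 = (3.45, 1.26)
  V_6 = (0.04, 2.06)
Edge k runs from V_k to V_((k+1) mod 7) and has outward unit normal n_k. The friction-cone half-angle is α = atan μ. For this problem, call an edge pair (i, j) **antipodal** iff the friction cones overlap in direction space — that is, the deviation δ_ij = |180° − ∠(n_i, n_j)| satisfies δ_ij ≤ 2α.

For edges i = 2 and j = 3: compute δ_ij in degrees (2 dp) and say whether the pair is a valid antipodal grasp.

δ = 158.93°, invalid

α = atan 0.35 = 19.29°;  2α = 38.58°
edge 2: e_2 = (+2.03, +0.53);  n_2 = (+0.2526, -0.9676)
edge 3: e_3 = (+1.99, +1.43);  n_3 = (+0.5836, -0.8121)
∠(n_2, n_3) = 21.07°
δ = |180° − 21.07°| = 158.93°
158.93° > 2α = 38.58°  →  invalid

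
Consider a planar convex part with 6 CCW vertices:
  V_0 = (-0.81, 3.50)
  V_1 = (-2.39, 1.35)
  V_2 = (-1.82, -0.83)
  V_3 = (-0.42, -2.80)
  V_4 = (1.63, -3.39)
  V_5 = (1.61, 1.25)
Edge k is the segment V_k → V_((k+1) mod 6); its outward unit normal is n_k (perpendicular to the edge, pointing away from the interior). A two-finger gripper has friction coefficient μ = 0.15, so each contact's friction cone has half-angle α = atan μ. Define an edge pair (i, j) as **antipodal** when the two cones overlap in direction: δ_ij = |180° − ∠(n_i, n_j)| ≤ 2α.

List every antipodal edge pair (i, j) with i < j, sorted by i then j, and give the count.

α = atan 0.15 = 8.53°;  2α = 17.06°
n_0 = (-0.8058, +0.5922)
n_1 = (-0.9675, -0.2530)
n_2 = (-0.8151, -0.5793)
n_3 = (-0.2766, -0.9610)
n_4 = (+1.0000, +0.0043)
n_5 = (+0.6809, +0.7324)
  (0,1): δ = 129.04°  ·
  (0,2): δ = 108.29°  ·
  (0,3): δ = 69.74°  ·
  (0,4): δ = 36.56°  ·
  (0,5): δ = 83.40°  ·
  (1,2): δ = 159.25°  ·
  (1,3): δ = 120.71°  ·
  (1,4): δ = 14.41°  ✓
  (1,5): δ = 32.43°  ·
  (2,3): δ = 141.46°  ·
  (2,4): δ = 35.15°  ·
  (2,5): δ = 11.68°  ✓
  (3,4): δ = 73.70°  ·
  (3,5): δ = 26.86°  ·
  (4,5): δ = 133.16°  ·
antipodal pairs: 2

count = 2; pairs: (1,4), (2,5)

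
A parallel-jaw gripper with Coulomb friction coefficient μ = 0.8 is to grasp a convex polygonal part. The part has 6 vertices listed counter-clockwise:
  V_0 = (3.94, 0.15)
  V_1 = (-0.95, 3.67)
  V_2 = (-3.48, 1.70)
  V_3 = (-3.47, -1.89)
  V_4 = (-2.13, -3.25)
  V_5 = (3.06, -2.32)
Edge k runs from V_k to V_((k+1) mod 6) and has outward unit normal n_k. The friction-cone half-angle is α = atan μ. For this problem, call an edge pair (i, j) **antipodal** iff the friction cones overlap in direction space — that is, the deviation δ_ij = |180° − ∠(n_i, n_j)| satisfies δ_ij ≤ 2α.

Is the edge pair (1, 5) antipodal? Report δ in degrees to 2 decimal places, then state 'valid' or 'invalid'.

δ = 32.48°, valid

α = atan 0.8 = 38.66°;  2α = 77.32°
edge 1: e_1 = (-2.53, -1.97);  n_1 = (-0.6144, +0.7890)
edge 5: e_5 = (+0.88, +2.47);  n_5 = (+0.9420, -0.3356)
∠(n_1, n_5) = 147.52°
δ = |180° − 147.52°| = 32.48°
32.48° ≤ 2α = 77.32°  →  valid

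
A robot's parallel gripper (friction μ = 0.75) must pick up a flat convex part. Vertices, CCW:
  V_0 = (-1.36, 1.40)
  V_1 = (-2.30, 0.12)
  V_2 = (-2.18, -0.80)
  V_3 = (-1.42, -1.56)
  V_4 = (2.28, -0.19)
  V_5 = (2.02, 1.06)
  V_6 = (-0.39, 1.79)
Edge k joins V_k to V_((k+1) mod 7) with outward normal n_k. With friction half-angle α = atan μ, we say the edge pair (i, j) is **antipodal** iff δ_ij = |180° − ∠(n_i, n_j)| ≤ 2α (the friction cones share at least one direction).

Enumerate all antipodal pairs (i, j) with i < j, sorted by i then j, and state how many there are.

count = 9; pairs: (0,3), (0,4), (1,4), (1,5), (2,4), (2,5), (2,6), (3,5), (3,6)

α = atan 0.75 = 36.87°;  2α = 73.74°
n_0 = (-0.8060, +0.5919)
n_1 = (-0.9916, -0.1293)
n_2 = (-0.7071, -0.7071)
n_3 = (+0.3472, -0.9378)
n_4 = (+0.9790, +0.2036)
n_5 = (+0.2899, +0.9571)
n_6 = (-0.3730, +0.9278)
  (0,1): δ = 136.28°  ·
  (0,2): δ = 98.71°  ·
  (0,3): δ = 33.39°  ✓
  (0,4): δ = 48.04°  ✓
  (0,5): δ = 109.44°  ·
  (0,6): δ = 148.20°  ·
  (1,2): δ = 142.43°  ·
  (1,3): δ = 77.11°  ·
  (1,4): δ = 4.32°  ✓
  (1,5): δ = 65.72°  ✓
  (1,6): δ = 104.47°  ·
  (2,3): δ = 114.68°  ·
  (2,4): δ = 33.25°  ✓
  (2,5): δ = 28.15°  ✓
  (2,6): δ = 66.90°  ✓
  (3,4): δ = 98.57°  ·
  (3,5): δ = 37.17°  ✓
  (3,6): δ = 1.59°  ✓
  (4,5): δ = 118.60°  ·
  (4,6): δ = 79.85°  ·
  (5,6): δ = 141.25°  ·
antipodal pairs: 9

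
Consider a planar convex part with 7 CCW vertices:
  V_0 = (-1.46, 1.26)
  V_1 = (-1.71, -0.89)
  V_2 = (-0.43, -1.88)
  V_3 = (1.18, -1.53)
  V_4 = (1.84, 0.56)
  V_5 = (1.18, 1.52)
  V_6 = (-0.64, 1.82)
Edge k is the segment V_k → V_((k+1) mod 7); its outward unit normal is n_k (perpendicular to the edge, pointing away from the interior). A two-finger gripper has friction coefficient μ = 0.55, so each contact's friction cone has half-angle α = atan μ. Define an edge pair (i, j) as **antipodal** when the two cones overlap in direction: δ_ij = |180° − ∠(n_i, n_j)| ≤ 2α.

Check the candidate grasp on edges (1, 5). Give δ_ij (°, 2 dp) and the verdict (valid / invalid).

α = atan 0.55 = 28.81°;  2α = 57.62°
edge 1: e_1 = (+1.28, -0.99);  n_1 = (-0.6118, -0.7910)
edge 5: e_5 = (-1.82, +0.30);  n_5 = (+0.1626, +0.9867)
∠(n_1, n_5) = 151.64°
δ = |180° − 151.64°| = 28.36°
28.36° ≤ 2α = 57.62°  →  valid

δ = 28.36°, valid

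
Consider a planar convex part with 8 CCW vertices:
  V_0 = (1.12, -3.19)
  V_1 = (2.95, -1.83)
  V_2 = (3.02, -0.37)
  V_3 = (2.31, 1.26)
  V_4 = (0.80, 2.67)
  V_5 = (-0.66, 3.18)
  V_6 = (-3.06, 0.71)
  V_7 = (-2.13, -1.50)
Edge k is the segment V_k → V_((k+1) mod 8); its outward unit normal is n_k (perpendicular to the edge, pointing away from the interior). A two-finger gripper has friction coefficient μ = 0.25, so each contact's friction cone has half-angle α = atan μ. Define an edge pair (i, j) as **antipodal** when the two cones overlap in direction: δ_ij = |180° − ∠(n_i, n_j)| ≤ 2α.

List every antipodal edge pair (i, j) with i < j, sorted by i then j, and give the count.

count = 6; pairs: (0,5), (1,6), (2,6), (3,6), (3,7), (4,7)

α = atan 0.25 = 14.04°;  2α = 28.07°
n_0 = (+0.5965, -0.8026)
n_1 = (+0.9989, -0.0479)
n_2 = (+0.9168, +0.3993)
n_3 = (+0.6825, +0.7309)
n_4 = (+0.3298, +0.9441)
n_5 = (-0.7172, +0.6969)
n_6 = (-0.9217, -0.3879)
n_7 = (-0.4614, -0.8872)
  (0,1): δ = 129.36°  ·
  (0,2): δ = 103.08°  ·
  (0,3): δ = 79.66°  ·
  (0,4): δ = 55.87°  ·
  (0,5): δ = 9.20°  ✓
  (0,6): δ = 76.20°  ·
  (0,7): δ = 115.91°  ·
  (1,2): δ = 153.72°  ·
  (1,3): δ = 130.29°  ·
  (1,4): δ = 106.51°  ·
  (1,5): δ = 41.43°  ·
  (1,6): δ = 25.57°  ✓
  (1,7): δ = 65.27°  ·
  (2,3): δ = 156.58°  ·
  (2,4): δ = 132.79°  ·
  (2,5): δ = 67.71°  ·
  (2,6): δ = 0.72°  ✓
  (2,7): δ = 38.99°  ·
  (3,4): δ = 156.22°  ·
  (3,5): δ = 91.14°  ·
  (3,6): δ = 24.14°  ✓
  (3,7): δ = 15.56°  ✓
  (4,5): δ = 114.92°  ·
  (4,6): δ = 47.92°  ·
  (4,7): δ = 8.22°  ✓
  (5,6): δ = 113.00°  ·
  (5,7): δ = 73.30°  ·
  (6,7): δ = 140.30°  ·
antipodal pairs: 6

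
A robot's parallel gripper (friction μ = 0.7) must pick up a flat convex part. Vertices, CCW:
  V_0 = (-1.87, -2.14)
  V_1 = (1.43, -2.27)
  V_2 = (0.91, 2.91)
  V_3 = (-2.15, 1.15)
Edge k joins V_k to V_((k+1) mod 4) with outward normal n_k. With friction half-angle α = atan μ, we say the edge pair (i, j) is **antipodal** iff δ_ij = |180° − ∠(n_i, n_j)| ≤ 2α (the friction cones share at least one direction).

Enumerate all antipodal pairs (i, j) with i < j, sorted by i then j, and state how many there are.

count = 3; pairs: (0,2), (1,2), (1,3)

α = atan 0.7 = 34.99°;  2α = 69.98°
n_0 = (-0.0394, -0.9992)
n_1 = (+0.9950, +0.0999)
n_2 = (-0.4986, +0.8668)
n_3 = (-0.9964, -0.0848)
  (0,1): δ = 82.01°  ·
  (0,2): δ = 32.16°  ✓
  (0,3): δ = 97.12°  ·
  (1,2): δ = 65.83°  ✓
  (1,3): δ = 0.87°  ✓
  (2,3): δ = 115.04°  ·
antipodal pairs: 3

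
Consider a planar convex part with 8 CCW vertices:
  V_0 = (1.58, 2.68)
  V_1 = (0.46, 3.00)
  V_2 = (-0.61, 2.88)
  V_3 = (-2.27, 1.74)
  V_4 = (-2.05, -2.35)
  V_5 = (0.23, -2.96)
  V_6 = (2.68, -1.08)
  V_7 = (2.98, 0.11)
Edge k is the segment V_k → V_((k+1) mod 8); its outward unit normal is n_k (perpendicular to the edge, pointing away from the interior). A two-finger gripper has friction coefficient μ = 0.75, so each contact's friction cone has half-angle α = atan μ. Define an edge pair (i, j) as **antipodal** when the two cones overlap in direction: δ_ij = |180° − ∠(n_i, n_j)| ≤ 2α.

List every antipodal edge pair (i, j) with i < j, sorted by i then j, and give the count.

α = atan 0.75 = 36.87°;  2α = 73.74°
n_0 = (+0.2747, +0.9615)
n_1 = (-0.1115, +0.9938)
n_2 = (-0.5661, +0.8243)
n_3 = (-0.9986, -0.0537)
n_4 = (-0.2585, -0.9660)
n_5 = (+0.6088, -0.7933)
n_6 = (+0.9697, -0.2445)
n_7 = (+0.8782, +0.4784)
  (0,1): δ = 157.66°  ·
  (0,2): δ = 129.58°  ·
  (0,3): δ = 70.98°  ✓
  (0,4): δ = 0.97°  ✓
  (0,5): δ = 53.45°  ✓
  (0,6): δ = 91.80°  ·
  (0,7): δ = 134.52°  ·
  (1,2): δ = 151.92°  ·
  (1,3): δ = 93.32°  ·
  (1,4): δ = 21.38°  ✓
  (1,5): δ = 31.10°  ✓
  (1,6): δ = 69.45°  ✓
  (1,7): δ = 112.18°  ·
  (2,3): δ = 121.40°  ·
  (2,4): δ = 49.46°  ✓
  (2,5): δ = 3.02°  ✓
  (2,6): δ = 41.37°  ✓
  (2,7): δ = 84.10°  ·
  (3,4): δ = 108.06°  ·
  (3,5): δ = 55.58°  ✓
  (3,6): δ = 17.23°  ✓
  (3,7): δ = 25.50°  ✓
  (4,5): δ = 127.52°  ·
  (4,6): δ = 89.17°  ·
  (4,7): δ = 46.44°  ✓
  (5,6): δ = 141.65°  ·
  (5,7): δ = 98.92°  ·
  (6,7): δ = 137.27°  ·
antipodal pairs: 13

count = 13; pairs: (0,3), (0,4), (0,5), (1,4), (1,5), (1,6), (2,4), (2,5), (2,6), (3,5), (3,6), (3,7), (4,7)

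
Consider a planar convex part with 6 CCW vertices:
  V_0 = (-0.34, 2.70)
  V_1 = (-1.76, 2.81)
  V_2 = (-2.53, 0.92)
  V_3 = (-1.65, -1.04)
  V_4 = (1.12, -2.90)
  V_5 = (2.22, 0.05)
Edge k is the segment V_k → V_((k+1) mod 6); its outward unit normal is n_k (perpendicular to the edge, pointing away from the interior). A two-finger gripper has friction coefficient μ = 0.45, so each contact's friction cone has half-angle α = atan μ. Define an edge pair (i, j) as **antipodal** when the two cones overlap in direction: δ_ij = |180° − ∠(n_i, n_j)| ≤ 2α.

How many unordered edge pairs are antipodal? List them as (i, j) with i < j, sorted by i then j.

α = atan 0.45 = 24.23°;  2α = 48.46°
n_0 = (+0.0772, +0.9970)
n_1 = (-0.9261, +0.3773)
n_2 = (-0.9123, -0.4096)
n_3 = (-0.5575, -0.8302)
n_4 = (+0.9370, -0.3494)
n_5 = (+0.7192, +0.6948)
  (0,1): δ = 107.74°  ·
  (0,2): δ = 61.39°  ·
  (0,3): δ = 29.45°  ✓
  (0,4): δ = 73.98°  ·
  (0,5): δ = 138.44°  ·
  (1,2): δ = 133.65°  ·
  (1,3): δ = 101.71°  ·
  (1,4): δ = 1.72°  ✓
  (1,5): δ = 66.18°  ·
  (2,3): δ = 148.06°  ·
  (2,4): δ = 44.63°  ✓
  (2,5): δ = 19.83°  ✓
  (3,4): δ = 76.57°  ·
  (3,5): δ = 12.11°  ✓
  (4,5): δ = 115.54°  ·
antipodal pairs: 5

count = 5; pairs: (0,3), (1,4), (2,4), (2,5), (3,5)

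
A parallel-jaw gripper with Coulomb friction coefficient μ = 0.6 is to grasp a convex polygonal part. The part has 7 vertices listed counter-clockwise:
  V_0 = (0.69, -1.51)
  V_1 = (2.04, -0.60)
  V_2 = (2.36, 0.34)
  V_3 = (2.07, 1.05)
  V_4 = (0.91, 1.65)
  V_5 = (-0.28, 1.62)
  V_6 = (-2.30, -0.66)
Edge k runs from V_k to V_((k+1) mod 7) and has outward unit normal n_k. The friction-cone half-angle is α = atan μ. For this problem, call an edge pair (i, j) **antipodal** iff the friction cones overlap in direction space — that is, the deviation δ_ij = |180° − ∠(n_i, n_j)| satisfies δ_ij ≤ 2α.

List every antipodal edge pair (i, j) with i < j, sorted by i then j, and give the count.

count = 7; pairs: (0,3), (0,4), (0,5), (1,5), (2,6), (3,6), (4,6)

α = atan 0.6 = 30.96°;  2α = 61.93°
n_0 = (+0.5589, -0.8292)
n_1 = (+0.9466, -0.3223)
n_2 = (+0.9258, +0.3781)
n_3 = (+0.4594, +0.8882)
n_4 = (-0.0252, +0.9997)
n_5 = (-0.7485, +0.6631)
n_6 = (-0.2734, -0.9619)
  (0,1): δ = 142.78°  ·
  (0,2): δ = 101.77°  ·
  (0,3): δ = 61.33°  ✓
  (0,4): δ = 32.54°  ✓
  (0,5): δ = 14.48°  ✓
  (0,6): δ = 130.15°  ·
  (1,2): δ = 138.98°  ·
  (1,3): δ = 98.55°  ·
  (1,4): δ = 69.76°  ·
  (1,5): δ = 22.74°  ✓
  (1,6): δ = 92.93°  ·
  (2,3): δ = 139.57°  ·
  (2,4): δ = 110.77°  ·
  (2,5): δ = 63.76°  ·
  (2,6): δ = 51.91°  ✓
  (3,4): δ = 151.21°  ·
  (3,5): δ = 104.19°  ·
  (3,6): δ = 11.48°  ✓
  (4,5): δ = 132.98°  ·
  (4,6): δ = 17.31°  ✓
  (5,6): δ = 64.33°  ·
antipodal pairs: 7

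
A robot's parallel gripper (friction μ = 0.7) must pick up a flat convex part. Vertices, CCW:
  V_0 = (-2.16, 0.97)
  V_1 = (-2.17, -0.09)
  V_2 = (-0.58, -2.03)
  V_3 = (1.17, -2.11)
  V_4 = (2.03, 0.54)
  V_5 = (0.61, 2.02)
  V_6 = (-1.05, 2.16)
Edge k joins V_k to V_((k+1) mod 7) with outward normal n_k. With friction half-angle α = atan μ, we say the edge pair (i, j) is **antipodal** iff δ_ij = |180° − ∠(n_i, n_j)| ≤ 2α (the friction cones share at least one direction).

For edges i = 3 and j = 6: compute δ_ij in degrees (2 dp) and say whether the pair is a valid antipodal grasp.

δ = 25.03°, valid

α = atan 0.7 = 34.99°;  2α = 69.98°
edge 3: e_3 = (+0.86, +2.65);  n_3 = (+0.9512, -0.3087)
edge 6: e_6 = (-1.11, -1.19);  n_6 = (-0.7313, +0.6821)
∠(n_3, n_6) = 154.97°
δ = |180° − 154.97°| = 25.03°
25.03° ≤ 2α = 69.98°  →  valid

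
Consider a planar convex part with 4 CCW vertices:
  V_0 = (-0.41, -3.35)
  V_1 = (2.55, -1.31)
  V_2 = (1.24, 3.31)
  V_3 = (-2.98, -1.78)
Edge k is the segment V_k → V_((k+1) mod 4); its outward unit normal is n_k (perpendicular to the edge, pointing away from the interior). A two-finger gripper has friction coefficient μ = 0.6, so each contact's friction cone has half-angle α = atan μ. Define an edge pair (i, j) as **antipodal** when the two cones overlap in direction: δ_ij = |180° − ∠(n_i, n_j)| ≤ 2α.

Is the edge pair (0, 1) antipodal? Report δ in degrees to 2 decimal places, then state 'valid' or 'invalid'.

δ = 108.74°, invalid

α = atan 0.6 = 30.96°;  2α = 61.93°
edge 0: e_0 = (+2.96, +2.04);  n_0 = (+0.5675, -0.8234)
edge 1: e_1 = (-1.31, +4.62);  n_1 = (+0.9621, +0.2728)
∠(n_0, n_1) = 71.26°
δ = |180° − 71.26°| = 108.74°
108.74° > 2α = 61.93°  →  invalid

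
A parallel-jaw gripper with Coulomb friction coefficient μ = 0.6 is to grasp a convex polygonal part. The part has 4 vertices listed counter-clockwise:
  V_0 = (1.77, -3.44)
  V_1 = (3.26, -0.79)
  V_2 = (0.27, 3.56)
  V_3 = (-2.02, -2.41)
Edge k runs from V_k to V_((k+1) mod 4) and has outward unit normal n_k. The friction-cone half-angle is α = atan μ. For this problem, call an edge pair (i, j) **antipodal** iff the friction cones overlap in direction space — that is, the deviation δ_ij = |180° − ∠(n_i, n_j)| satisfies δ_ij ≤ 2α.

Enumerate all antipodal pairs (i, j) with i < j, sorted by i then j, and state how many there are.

count = 3; pairs: (0,2), (1,2), (1,3)

α = atan 0.6 = 30.96°;  2α = 61.93°
n_0 = (+0.8717, -0.4901)
n_1 = (+0.8241, +0.5664)
n_2 = (-0.9337, +0.3581)
n_3 = (-0.2623, -0.9650)
  (0,1): δ = 116.15°  ·
  (0,2): δ = 8.36°  ✓
  (0,3): δ = 104.14°  ·
  (1,2): δ = 55.49°  ✓
  (1,3): δ = 40.29°  ✓
  (2,3): δ = 84.22°  ·
antipodal pairs: 3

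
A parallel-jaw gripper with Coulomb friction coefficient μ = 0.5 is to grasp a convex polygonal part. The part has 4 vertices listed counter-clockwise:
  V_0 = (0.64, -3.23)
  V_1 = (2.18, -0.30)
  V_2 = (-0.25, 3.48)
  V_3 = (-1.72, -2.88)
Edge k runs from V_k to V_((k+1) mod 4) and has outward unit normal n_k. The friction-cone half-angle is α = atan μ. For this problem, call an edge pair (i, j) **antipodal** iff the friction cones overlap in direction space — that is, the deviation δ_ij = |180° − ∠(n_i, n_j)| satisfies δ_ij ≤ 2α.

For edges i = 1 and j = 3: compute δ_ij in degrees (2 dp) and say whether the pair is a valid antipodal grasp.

α = atan 0.5 = 26.57°;  2α = 53.13°
edge 1: e_1 = (-2.43, +3.78);  n_1 = (+0.8412, +0.5408)
edge 3: e_3 = (+2.36, -0.35);  n_3 = (-0.1467, -0.9892)
∠(n_1, n_3) = 131.17°
δ = |180° − 131.17°| = 48.83°
48.83° ≤ 2α = 53.13°  →  valid

δ = 48.83°, valid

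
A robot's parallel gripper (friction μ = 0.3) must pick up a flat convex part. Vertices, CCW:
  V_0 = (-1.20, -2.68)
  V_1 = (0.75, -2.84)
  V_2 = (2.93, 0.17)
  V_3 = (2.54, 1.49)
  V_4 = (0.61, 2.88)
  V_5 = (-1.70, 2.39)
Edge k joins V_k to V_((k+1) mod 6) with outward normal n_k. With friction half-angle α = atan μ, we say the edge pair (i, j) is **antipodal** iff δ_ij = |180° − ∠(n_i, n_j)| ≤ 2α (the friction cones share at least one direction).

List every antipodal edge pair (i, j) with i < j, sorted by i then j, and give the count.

α = atan 0.3 = 16.70°;  2α = 33.40°
n_0 = (-0.0818, -0.9967)
n_1 = (+0.8099, -0.5866)
n_2 = (+0.9590, +0.2833)
n_3 = (+0.5844, +0.8115)
n_4 = (-0.2075, +0.9782)
n_5 = (-0.9952, -0.0981)
  (0,1): δ = 121.22°  ·
  (0,2): δ = 68.85°  ·
  (0,3): δ = 31.07°  ✓
  (0,4): δ = 16.67°  ✓
  (0,5): δ = 100.32°  ·
  (1,2): δ = 127.63°  ·
  (1,3): δ = 89.85°  ·
  (1,4): δ = 42.11°  ·
  (1,5): δ = 41.55°  ·
  (2,3): δ = 142.22°  ·
  (2,4): δ = 94.48°  ·
  (2,5): δ = 10.83°  ✓
  (3,4): δ = 132.26°  ·
  (3,5): δ = 48.61°  ·
  (4,5): δ = 96.34°  ·
antipodal pairs: 3

count = 3; pairs: (0,3), (0,4), (2,5)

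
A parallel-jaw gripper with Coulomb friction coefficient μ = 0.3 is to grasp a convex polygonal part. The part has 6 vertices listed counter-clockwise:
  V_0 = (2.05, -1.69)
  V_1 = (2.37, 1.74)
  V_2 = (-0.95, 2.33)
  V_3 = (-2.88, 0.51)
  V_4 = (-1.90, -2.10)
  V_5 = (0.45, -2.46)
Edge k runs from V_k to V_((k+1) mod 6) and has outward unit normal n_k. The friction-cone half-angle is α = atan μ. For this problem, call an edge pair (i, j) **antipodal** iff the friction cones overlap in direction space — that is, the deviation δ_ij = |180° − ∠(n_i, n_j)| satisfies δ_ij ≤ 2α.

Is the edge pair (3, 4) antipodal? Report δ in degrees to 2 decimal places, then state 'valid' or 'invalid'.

α = atan 0.3 = 16.70°;  2α = 33.40°
edge 3: e_3 = (+0.98, -2.61);  n_3 = (-0.9362, -0.3515)
edge 4: e_4 = (+2.35, -0.36);  n_4 = (-0.1514, -0.9885)
∠(n_3, n_4) = 60.71°
δ = |180° − 60.71°| = 119.29°
119.29° > 2α = 33.40°  →  invalid

δ = 119.29°, invalid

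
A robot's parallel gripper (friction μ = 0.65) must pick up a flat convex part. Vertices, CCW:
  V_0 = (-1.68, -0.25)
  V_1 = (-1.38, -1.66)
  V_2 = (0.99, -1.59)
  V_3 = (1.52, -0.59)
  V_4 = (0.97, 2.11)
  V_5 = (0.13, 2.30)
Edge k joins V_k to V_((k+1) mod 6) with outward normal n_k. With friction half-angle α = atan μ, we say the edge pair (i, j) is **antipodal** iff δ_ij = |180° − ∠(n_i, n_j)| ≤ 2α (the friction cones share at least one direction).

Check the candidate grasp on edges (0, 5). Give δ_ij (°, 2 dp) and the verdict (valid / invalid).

δ = 132.62°, invalid

α = atan 0.65 = 33.02°;  2α = 66.05°
edge 0: e_0 = (+0.30, -1.41);  n_0 = (-0.9781, -0.2081)
edge 5: e_5 = (-1.81, -2.55);  n_5 = (-0.8155, +0.5788)
∠(n_0, n_5) = 47.38°
δ = |180° − 47.38°| = 132.62°
132.62° > 2α = 66.05°  →  invalid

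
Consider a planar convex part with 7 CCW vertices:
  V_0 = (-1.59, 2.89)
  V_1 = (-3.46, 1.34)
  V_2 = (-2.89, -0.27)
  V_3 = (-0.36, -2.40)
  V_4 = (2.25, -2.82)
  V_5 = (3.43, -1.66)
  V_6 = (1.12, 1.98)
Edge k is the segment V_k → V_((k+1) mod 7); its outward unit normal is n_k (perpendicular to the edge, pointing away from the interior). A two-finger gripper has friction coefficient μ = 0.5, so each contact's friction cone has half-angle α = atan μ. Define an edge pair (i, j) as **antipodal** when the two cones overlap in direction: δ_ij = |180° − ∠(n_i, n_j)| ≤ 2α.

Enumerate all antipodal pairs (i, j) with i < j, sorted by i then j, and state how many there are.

α = atan 0.5 = 26.57°;  2α = 53.13°
n_0 = (-0.6382, +0.7699)
n_1 = (-0.9427, -0.3337)
n_2 = (-0.6440, -0.7650)
n_3 = (-0.1589, -0.9873)
n_4 = (+0.7010, -0.7131)
n_5 = (+0.8443, +0.5358)
n_6 = (+0.3183, +0.9480)
  (0,1): δ = 110.16°  ·
  (0,2): δ = 79.75°  ·
  (0,3): δ = 48.80°  ✓
  (0,4): δ = 4.86°  ✓
  (0,5): δ = 82.75°  ·
  (0,6): δ = 121.78°  ·
  (1,2): δ = 149.59°  ·
  (1,3): δ = 118.64°  ·
  (1,4): δ = 64.99°  ·
  (1,5): δ = 12.90°  ✓
  (1,6): δ = 51.94°  ✓
  (2,3): δ = 149.05°  ·
  (2,4): δ = 95.40°  ·
  (2,5): δ = 17.51°  ✓
  (2,6): δ = 21.53°  ✓
  (3,4): δ = 126.35°  ·
  (3,5): δ = 48.46°  ✓
  (3,6): δ = 9.42°  ✓
  (4,5): δ = 102.11°  ·
  (4,6): δ = 63.07°  ·
  (5,6): δ = 140.96°  ·
antipodal pairs: 8

count = 8; pairs: (0,3), (0,4), (1,5), (1,6), (2,5), (2,6), (3,5), (3,6)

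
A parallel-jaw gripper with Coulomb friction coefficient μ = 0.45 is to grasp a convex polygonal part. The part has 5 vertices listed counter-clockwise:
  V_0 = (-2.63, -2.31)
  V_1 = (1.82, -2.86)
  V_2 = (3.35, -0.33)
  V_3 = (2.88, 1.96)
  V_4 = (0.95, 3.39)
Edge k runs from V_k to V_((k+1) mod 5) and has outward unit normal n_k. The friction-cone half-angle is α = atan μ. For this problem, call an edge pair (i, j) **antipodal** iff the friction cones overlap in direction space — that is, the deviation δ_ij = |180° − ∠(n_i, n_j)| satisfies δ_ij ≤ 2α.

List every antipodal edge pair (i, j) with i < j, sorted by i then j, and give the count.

α = atan 0.45 = 24.23°;  2α = 48.46°
n_0 = (-0.1227, -0.9924)
n_1 = (+0.8557, -0.5175)
n_2 = (+0.9796, +0.2010)
n_3 = (+0.5953, +0.8035)
n_4 = (-0.8468, +0.5319)
  (0,1): δ = 114.12°  ·
  (0,2): δ = 71.36°  ·
  (0,3): δ = 29.49°  ✓
  (0,4): δ = 64.91°  ·
  (1,2): δ = 137.24°  ·
  (1,3): δ = 95.37°  ·
  (1,4): δ = 0.97°  ✓
  (2,3): δ = 138.13°  ·
  (2,4): δ = 43.73°  ✓
  (3,4): δ = 85.60°  ·
antipodal pairs: 3

count = 3; pairs: (0,3), (1,4), (2,4)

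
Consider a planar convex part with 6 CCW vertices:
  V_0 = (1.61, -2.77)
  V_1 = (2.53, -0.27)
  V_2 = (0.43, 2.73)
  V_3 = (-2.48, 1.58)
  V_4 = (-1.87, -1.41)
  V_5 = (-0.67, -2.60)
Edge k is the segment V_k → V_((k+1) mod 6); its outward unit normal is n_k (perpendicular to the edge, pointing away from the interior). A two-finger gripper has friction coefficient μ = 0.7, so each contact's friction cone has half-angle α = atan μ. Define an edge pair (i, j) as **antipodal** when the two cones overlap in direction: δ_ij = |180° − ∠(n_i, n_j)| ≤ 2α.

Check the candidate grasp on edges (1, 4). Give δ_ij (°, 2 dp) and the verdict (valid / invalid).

α = atan 0.7 = 34.99°;  2α = 69.98°
edge 1: e_1 = (-2.10, +3.00);  n_1 = (+0.8192, +0.5735)
edge 4: e_4 = (+1.20, -1.19);  n_4 = (-0.7041, -0.7101)
∠(n_1, n_4) = 169.75°
δ = |180° − 169.75°| = 10.25°
10.25° ≤ 2α = 69.98°  →  valid

δ = 10.25°, valid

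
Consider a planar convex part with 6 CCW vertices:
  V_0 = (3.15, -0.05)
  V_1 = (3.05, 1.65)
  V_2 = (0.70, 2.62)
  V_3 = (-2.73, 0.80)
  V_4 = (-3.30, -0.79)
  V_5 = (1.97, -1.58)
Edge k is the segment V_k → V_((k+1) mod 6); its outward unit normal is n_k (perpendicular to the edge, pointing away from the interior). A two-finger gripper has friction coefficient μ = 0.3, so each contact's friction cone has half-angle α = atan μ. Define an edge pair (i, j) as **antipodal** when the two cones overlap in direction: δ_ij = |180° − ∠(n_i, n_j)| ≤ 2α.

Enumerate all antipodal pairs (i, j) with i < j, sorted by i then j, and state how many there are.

α = atan 0.3 = 16.70°;  2α = 33.40°
n_0 = (+0.9983, +0.0587)
n_1 = (+0.3815, +0.9244)
n_2 = (-0.4687, +0.8833)
n_3 = (-0.9413, +0.3375)
n_4 = (-0.1482, -0.9890)
n_5 = (+0.7919, -0.6107)
  (0,1): δ = 115.80°  ·
  (0,2): δ = 65.42°  ·
  (0,3): δ = 23.09°  ✓
  (0,4): δ = 78.11°  ·
  (0,5): δ = 138.99°  ·
  (1,2): δ = 129.62°  ·
  (1,3): δ = 87.29°  ·
  (1,4): δ = 13.90°  ✓
  (1,5): δ = 74.79°  ·
  (2,3): δ = 137.67°  ·
  (2,4): δ = 36.48°  ·
  (2,5): δ = 24.41°  ✓
  (3,4): δ = 78.80°  ·
  (3,5): δ = 17.92°  ✓
  (4,5): δ = 119.12°  ·
antipodal pairs: 4

count = 4; pairs: (0,3), (1,4), (2,5), (3,5)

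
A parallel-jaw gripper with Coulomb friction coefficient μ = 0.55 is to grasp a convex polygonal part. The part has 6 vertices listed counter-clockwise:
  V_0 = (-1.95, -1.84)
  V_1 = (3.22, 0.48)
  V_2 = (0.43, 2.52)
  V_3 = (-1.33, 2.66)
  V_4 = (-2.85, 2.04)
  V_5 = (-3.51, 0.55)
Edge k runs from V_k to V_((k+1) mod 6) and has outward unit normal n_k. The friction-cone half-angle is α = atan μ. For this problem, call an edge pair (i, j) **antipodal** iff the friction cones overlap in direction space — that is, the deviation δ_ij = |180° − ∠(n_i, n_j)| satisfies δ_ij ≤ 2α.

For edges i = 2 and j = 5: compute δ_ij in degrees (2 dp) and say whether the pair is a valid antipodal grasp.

α = atan 0.55 = 28.81°;  2α = 57.62°
edge 2: e_2 = (-1.76, +0.14);  n_2 = (+0.0793, +0.9969)
edge 5: e_5 = (+1.56, -2.39);  n_5 = (-0.8374, -0.5466)
∠(n_2, n_5) = 127.68°
δ = |180° − 127.68°| = 52.32°
52.32° ≤ 2α = 57.62°  →  valid

δ = 52.32°, valid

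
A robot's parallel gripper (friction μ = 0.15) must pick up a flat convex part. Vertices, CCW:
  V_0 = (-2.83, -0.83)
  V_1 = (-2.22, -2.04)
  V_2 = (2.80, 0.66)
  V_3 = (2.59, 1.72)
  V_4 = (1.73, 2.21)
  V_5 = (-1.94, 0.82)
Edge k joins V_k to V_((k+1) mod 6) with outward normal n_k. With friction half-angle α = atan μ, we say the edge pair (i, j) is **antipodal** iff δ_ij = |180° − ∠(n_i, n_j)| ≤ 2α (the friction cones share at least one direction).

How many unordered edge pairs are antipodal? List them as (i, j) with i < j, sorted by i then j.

α = atan 0.15 = 8.53°;  2α = 17.06°
n_0 = (-0.8929, -0.4502)
n_1 = (+0.4737, -0.8807)
n_2 = (+0.9809, +0.1943)
n_3 = (+0.4951, +0.8689)
n_4 = (-0.3542, +0.9352)
n_5 = (-0.8801, +0.4747)
  (0,1): δ = 88.48°  ·
  (0,2): δ = 15.55°  ✓
  (0,3): δ = 33.57°  ·
  (0,4): δ = 83.99°  ·
  (0,5): δ = 124.90°  ·
  (1,2): δ = 107.07°  ·
  (1,3): δ = 57.95°  ·
  (1,4): δ = 7.53°  ✓
  (1,5): δ = 33.38°  ·
  (2,3): δ = 130.88°  ·
  (2,4): δ = 80.46°  ·
  (2,5): δ = 39.55°  ·
  (3,4): δ = 129.58°  ·
  (3,5): δ = 88.67°  ·
  (4,5): δ = 139.09°  ·
antipodal pairs: 2

count = 2; pairs: (0,2), (1,4)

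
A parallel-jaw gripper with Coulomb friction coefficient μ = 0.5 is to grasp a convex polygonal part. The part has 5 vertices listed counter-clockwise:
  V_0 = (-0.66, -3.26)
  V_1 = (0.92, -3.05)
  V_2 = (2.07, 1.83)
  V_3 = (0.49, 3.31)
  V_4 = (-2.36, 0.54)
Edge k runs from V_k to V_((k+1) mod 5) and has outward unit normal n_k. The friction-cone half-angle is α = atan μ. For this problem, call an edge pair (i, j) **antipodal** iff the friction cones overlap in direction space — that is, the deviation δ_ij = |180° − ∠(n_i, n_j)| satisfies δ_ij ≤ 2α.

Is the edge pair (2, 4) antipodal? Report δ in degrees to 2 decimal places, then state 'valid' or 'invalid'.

δ = 22.77°, valid

α = atan 0.5 = 26.57°;  2α = 53.13°
edge 2: e_2 = (-1.58, +1.48);  n_2 = (+0.6836, +0.7298)
edge 4: e_4 = (+1.70, -3.80);  n_4 = (-0.9128, -0.4084)
∠(n_2, n_4) = 157.23°
δ = |180° − 157.23°| = 22.77°
22.77° ≤ 2α = 53.13°  →  valid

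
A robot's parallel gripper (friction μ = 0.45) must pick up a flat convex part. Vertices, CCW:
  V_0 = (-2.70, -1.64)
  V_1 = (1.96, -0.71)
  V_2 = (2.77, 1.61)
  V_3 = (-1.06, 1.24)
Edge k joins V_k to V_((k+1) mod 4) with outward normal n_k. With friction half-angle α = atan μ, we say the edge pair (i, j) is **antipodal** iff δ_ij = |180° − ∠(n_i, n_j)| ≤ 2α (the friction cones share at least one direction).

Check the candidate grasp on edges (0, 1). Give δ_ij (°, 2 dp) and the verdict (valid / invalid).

δ = 120.53°, invalid

α = atan 0.45 = 24.23°;  2α = 48.46°
edge 0: e_0 = (+4.66, +0.93);  n_0 = (+0.1957, -0.9807)
edge 1: e_1 = (+0.81, +2.32);  n_1 = (+0.9441, -0.3296)
∠(n_0, n_1) = 59.47°
δ = |180° − 59.47°| = 120.53°
120.53° > 2α = 48.46°  →  invalid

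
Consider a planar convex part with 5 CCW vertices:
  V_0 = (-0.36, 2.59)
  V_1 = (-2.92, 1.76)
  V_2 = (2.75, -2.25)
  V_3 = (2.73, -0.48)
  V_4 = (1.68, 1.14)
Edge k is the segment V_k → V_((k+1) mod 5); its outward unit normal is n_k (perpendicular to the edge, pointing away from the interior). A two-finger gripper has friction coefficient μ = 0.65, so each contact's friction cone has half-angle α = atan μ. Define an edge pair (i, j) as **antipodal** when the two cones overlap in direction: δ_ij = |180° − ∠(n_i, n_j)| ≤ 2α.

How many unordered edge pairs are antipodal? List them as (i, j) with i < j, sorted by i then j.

count = 4; pairs: (0,1), (1,2), (1,3), (1,4)

α = atan 0.65 = 33.02°;  2α = 66.05°
n_0 = (-0.3084, +0.9513)
n_1 = (-0.5774, -0.8164)
n_2 = (+0.9999, +0.0113)
n_3 = (+0.8392, +0.5439)
n_4 = (+0.5793, +0.8151)
  (0,1): δ = 53.23°  ✓
  (0,2): δ = 72.68°  ·
  (0,3): δ = 104.99°  ·
  (0,4): δ = 126.63°  ·
  (1,2): δ = 54.08°  ✓
  (1,3): δ = 21.78°  ✓
  (1,4): δ = 0.14°  ✓
  (2,3): δ = 147.70°  ·
  (2,4): δ = 126.05°  ·
  (3,4): δ = 158.35°  ·
antipodal pairs: 4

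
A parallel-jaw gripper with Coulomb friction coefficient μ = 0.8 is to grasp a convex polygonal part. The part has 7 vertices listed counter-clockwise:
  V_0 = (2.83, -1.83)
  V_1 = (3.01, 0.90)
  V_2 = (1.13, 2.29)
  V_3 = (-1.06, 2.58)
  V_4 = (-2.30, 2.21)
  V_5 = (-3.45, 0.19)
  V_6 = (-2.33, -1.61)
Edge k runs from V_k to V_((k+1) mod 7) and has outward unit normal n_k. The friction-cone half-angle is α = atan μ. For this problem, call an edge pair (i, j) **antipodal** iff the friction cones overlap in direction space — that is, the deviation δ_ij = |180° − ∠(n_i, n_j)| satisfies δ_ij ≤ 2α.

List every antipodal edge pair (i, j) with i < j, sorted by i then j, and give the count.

count = 10; pairs: (0,3), (0,4), (0,5), (1,5), (1,6), (2,5), (2,6), (3,5), (3,6), (4,6)

α = atan 0.8 = 38.66°;  2α = 77.32°
n_0 = (+0.9978, -0.0658)
n_1 = (+0.5945, +0.8041)
n_2 = (+0.1313, +0.9913)
n_3 = (-0.2859, +0.9583)
n_4 = (-0.8690, +0.4947)
n_5 = (-0.8491, -0.5283)
n_6 = (-0.0426, -0.9991)
  (0,1): δ = 122.71°  ·
  (0,2): δ = 93.77°  ·
  (0,3): δ = 69.61°  ✓
  (0,4): δ = 25.88°  ✓
  (0,5): δ = 35.66°  ✓
  (0,6): δ = 91.33°  ·
  (1,2): δ = 151.07°  ·
  (1,3): δ = 126.91°  ·
  (1,4): δ = 83.18°  ·
  (1,5): δ = 21.63°  ✓
  (1,6): δ = 34.04°  ✓
  (2,3): δ = 155.84°  ·
  (2,4): δ = 112.11°  ·
  (2,5): δ = 50.57°  ✓
  (2,6): δ = 5.10°  ✓
  (3,4): δ = 136.27°  ·
  (3,5): δ = 74.72°  ✓
  (3,6): δ = 19.06°  ✓
  (4,5): δ = 118.46°  ·
  (4,6): δ = 62.79°  ✓
  (5,6): δ = 124.33°  ·
antipodal pairs: 10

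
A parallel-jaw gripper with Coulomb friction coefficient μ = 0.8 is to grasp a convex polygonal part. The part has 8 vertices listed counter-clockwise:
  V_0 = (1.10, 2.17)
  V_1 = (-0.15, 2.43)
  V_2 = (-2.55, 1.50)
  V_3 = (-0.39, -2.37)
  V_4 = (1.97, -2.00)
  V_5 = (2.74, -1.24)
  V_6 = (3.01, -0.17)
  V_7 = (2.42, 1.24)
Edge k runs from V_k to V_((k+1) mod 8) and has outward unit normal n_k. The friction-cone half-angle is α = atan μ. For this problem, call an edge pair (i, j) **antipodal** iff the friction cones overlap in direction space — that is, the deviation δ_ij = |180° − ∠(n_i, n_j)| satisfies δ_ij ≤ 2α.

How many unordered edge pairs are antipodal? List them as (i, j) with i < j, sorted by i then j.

count = 12; pairs: (0,2), (0,3), (0,4), (1,3), (1,4), (1,5), (2,4), (2,5), (2,6), (2,7), (3,6), (3,7)

α = atan 0.8 = 38.66°;  2α = 77.32°
n_0 = (+0.2036, +0.9790)
n_1 = (-0.3613, +0.9324)
n_2 = (-0.8732, -0.4874)
n_3 = (+0.1549, -0.9879)
n_4 = (+0.7025, -0.7117)
n_5 = (+0.9696, -0.2447)
n_6 = (+0.9225, +0.3860)
n_7 = (+0.5760, +0.8175)
  (0,1): δ = 147.07°  ·
  (0,2): δ = 49.08°  ✓
  (0,3): δ = 20.66°  ✓
  (0,4): δ = 56.38°  ✓
  (0,5): δ = 87.59°  ·
  (0,6): δ = 124.46°  ·
  (0,7): δ = 156.58°  ·
  (1,2): δ = 82.01°  ·
  (1,3): δ = 12.27°  ✓
  (1,4): δ = 23.44°  ✓
  (1,5): δ = 54.66°  ✓
  (1,6): δ = 91.53°  ·
  (1,7): δ = 123.65°  ·
  (2,3): δ = 110.26°  ·
  (2,4): δ = 74.54°  ✓
  (2,5): δ = 43.33°  ✓
  (2,6): δ = 6.46°  ✓
  (2,7): δ = 25.67°  ✓
  (3,4): δ = 144.28°  ·
  (3,5): δ = 113.07°  ·
  (3,6): δ = 76.20°  ✓
  (3,7): δ = 44.08°  ✓
  (4,5): δ = 148.79°  ·
  (4,6): δ = 111.92°  ·
  (4,7): δ = 79.79°  ·
  (5,6): δ = 143.13°  ·
  (5,7): δ = 111.00°  ·
  (6,7): δ = 147.87°  ·
antipodal pairs: 12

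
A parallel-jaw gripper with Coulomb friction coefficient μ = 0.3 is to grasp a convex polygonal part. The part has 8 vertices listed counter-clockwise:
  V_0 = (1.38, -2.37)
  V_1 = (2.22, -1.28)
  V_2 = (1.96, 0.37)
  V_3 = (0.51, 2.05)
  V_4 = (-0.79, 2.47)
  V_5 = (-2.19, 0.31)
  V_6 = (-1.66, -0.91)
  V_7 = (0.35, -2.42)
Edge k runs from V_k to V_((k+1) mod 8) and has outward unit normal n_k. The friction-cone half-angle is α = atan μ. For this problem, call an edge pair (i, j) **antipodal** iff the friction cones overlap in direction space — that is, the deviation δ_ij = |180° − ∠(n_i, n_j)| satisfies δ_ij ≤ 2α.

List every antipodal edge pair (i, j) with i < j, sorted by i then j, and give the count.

α = atan 0.3 = 16.70°;  2α = 33.40°
n_0 = (+0.7921, -0.6104)
n_1 = (+0.9878, +0.1557)
n_2 = (+0.7570, +0.6534)
n_3 = (+0.3074, +0.9516)
n_4 = (-0.8392, +0.5439)
n_5 = (-0.9172, -0.3985)
n_6 = (-0.6006, -0.7995)
n_7 = (+0.0485, -0.9988)
  (0,1): δ = 133.43°  ·
  (0,2): δ = 101.58°  ·
  (0,3): δ = 70.29°  ·
  (0,4): δ = 4.67°  ✓
  (0,5): δ = 61.10°  ·
  (0,6): δ = 90.70°  ·
  (0,7): δ = 130.40°  ·
  (1,2): δ = 148.16°  ·
  (1,3): δ = 116.86°  ·
  (1,4): δ = 41.90°  ·
  (1,5): δ = 14.53°  ✓
  (1,6): δ = 44.13°  ·
  (1,7): δ = 83.82°  ·
  (2,3): δ = 148.70°  ·
  (2,4): δ = 73.75°  ·
  (2,5): δ = 17.32°  ✓
  (2,6): δ = 12.29°  ✓
  (2,7): δ = 51.98°  ·
  (3,4): δ = 105.04°  ·
  (3,5): δ = 48.61°  ·
  (3,6): δ = 19.01°  ✓
  (3,7): δ = 20.68°  ✓
  (4,5): δ = 123.57°  ·
  (4,6): δ = 93.97°  ·
  (4,7): δ = 54.27°  ·
  (5,6): δ = 150.40°  ·
  (5,7): δ = 110.70°  ·
  (6,7): δ = 140.31°  ·
antipodal pairs: 6

count = 6; pairs: (0,4), (1,5), (2,5), (2,6), (3,6), (3,7)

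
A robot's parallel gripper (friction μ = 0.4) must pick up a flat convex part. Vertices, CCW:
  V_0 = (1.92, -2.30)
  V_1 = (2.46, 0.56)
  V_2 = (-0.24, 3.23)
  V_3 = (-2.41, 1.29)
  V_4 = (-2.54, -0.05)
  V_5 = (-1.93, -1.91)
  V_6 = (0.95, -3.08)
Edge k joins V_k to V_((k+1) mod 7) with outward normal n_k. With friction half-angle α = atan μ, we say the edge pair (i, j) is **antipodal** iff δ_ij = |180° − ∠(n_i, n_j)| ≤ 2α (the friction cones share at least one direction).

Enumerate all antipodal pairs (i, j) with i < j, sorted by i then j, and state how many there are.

count = 6; pairs: (0,2), (0,3), (0,4), (1,4), (1,5), (2,6)

α = atan 0.4 = 21.80°;  2α = 43.60°
n_0 = (+0.9826, -0.1855)
n_1 = (+0.7031, +0.7110)
n_2 = (-0.6665, +0.7455)
n_3 = (-0.9953, +0.0966)
n_4 = (-0.9502, -0.3116)
n_5 = (-0.3764, -0.9265)
n_6 = (+0.6267, -0.7793)
  (0,1): δ = 123.99°  ·
  (0,2): δ = 37.51°  ✓
  (0,3): δ = 5.15°  ✓
  (0,4): δ = 28.85°  ✓
  (0,5): δ = 78.58°  ·
  (0,6): δ = 139.50°  ·
  (1,2): δ = 93.52°  ·
  (1,3): δ = 50.86°  ·
  (1,4): δ = 27.16°  ✓
  (1,5): δ = 22.57°  ✓
  (1,6): δ = 83.48°  ·
  (2,3): δ = 137.34°  ·
  (2,4): δ = 113.64°  ·
  (2,5): δ = 63.91°  ·
  (2,6): δ = 2.99°  ✓
  (3,4): δ = 156.30°  ·
  (3,5): δ = 106.57°  ·
  (3,6): δ = 45.66°  ·
  (4,5): δ = 130.27°  ·
  (4,6): δ = 69.35°  ·
  (5,6): δ = 119.09°  ·
antipodal pairs: 6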